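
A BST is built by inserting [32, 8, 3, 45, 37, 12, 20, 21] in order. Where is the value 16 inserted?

Starting tree (level order): [32, 8, 45, 3, 12, 37, None, None, None, None, 20, None, None, None, 21]
Insertion path: 32 -> 8 -> 12 -> 20
Result: insert 16 as left child of 20
Final tree (level order): [32, 8, 45, 3, 12, 37, None, None, None, None, 20, None, None, 16, 21]


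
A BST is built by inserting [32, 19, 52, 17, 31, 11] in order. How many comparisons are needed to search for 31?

Search path for 31: 32 -> 19 -> 31
Found: True
Comparisons: 3


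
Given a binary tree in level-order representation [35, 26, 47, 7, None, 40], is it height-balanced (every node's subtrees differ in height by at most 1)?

Tree (level-order array): [35, 26, 47, 7, None, 40]
Definition: a tree is height-balanced if, at every node, |h(left) - h(right)| <= 1 (empty subtree has height -1).
Bottom-up per-node check:
  node 7: h_left=-1, h_right=-1, diff=0 [OK], height=0
  node 26: h_left=0, h_right=-1, diff=1 [OK], height=1
  node 40: h_left=-1, h_right=-1, diff=0 [OK], height=0
  node 47: h_left=0, h_right=-1, diff=1 [OK], height=1
  node 35: h_left=1, h_right=1, diff=0 [OK], height=2
All nodes satisfy the balance condition.
Result: Balanced


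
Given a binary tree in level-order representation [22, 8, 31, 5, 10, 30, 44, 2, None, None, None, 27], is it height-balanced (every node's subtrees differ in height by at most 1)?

Tree (level-order array): [22, 8, 31, 5, 10, 30, 44, 2, None, None, None, 27]
Definition: a tree is height-balanced if, at every node, |h(left) - h(right)| <= 1 (empty subtree has height -1).
Bottom-up per-node check:
  node 2: h_left=-1, h_right=-1, diff=0 [OK], height=0
  node 5: h_left=0, h_right=-1, diff=1 [OK], height=1
  node 10: h_left=-1, h_right=-1, diff=0 [OK], height=0
  node 8: h_left=1, h_right=0, diff=1 [OK], height=2
  node 27: h_left=-1, h_right=-1, diff=0 [OK], height=0
  node 30: h_left=0, h_right=-1, diff=1 [OK], height=1
  node 44: h_left=-1, h_right=-1, diff=0 [OK], height=0
  node 31: h_left=1, h_right=0, diff=1 [OK], height=2
  node 22: h_left=2, h_right=2, diff=0 [OK], height=3
All nodes satisfy the balance condition.
Result: Balanced


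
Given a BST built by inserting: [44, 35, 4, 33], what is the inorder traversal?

Tree insertion order: [44, 35, 4, 33]
Tree (level-order array): [44, 35, None, 4, None, None, 33]
Inorder traversal: [4, 33, 35, 44]


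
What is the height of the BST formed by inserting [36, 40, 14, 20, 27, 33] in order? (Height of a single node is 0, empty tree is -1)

Insertion order: [36, 40, 14, 20, 27, 33]
Tree (level-order array): [36, 14, 40, None, 20, None, None, None, 27, None, 33]
Compute height bottom-up (empty subtree = -1):
  height(33) = 1 + max(-1, -1) = 0
  height(27) = 1 + max(-1, 0) = 1
  height(20) = 1 + max(-1, 1) = 2
  height(14) = 1 + max(-1, 2) = 3
  height(40) = 1 + max(-1, -1) = 0
  height(36) = 1 + max(3, 0) = 4
Height = 4


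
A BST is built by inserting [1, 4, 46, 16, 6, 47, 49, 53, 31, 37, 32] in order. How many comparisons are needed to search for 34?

Search path for 34: 1 -> 4 -> 46 -> 16 -> 31 -> 37 -> 32
Found: False
Comparisons: 7


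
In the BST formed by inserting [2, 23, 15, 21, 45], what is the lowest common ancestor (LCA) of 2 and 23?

Tree insertion order: [2, 23, 15, 21, 45]
Tree (level-order array): [2, None, 23, 15, 45, None, 21]
In a BST, the LCA of p=2, q=23 is the first node v on the
root-to-leaf path with p <= v <= q (go left if both < v, right if both > v).
Walk from root:
  at 2: 2 <= 2 <= 23, this is the LCA
LCA = 2


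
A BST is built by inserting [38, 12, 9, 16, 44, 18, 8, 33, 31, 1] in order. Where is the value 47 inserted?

Starting tree (level order): [38, 12, 44, 9, 16, None, None, 8, None, None, 18, 1, None, None, 33, None, None, 31]
Insertion path: 38 -> 44
Result: insert 47 as right child of 44
Final tree (level order): [38, 12, 44, 9, 16, None, 47, 8, None, None, 18, None, None, 1, None, None, 33, None, None, 31]


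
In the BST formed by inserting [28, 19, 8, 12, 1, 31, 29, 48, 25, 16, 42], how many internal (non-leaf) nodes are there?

Tree built from: [28, 19, 8, 12, 1, 31, 29, 48, 25, 16, 42]
Tree (level-order array): [28, 19, 31, 8, 25, 29, 48, 1, 12, None, None, None, None, 42, None, None, None, None, 16]
Rule: An internal node has at least one child.
Per-node child counts:
  node 28: 2 child(ren)
  node 19: 2 child(ren)
  node 8: 2 child(ren)
  node 1: 0 child(ren)
  node 12: 1 child(ren)
  node 16: 0 child(ren)
  node 25: 0 child(ren)
  node 31: 2 child(ren)
  node 29: 0 child(ren)
  node 48: 1 child(ren)
  node 42: 0 child(ren)
Matching nodes: [28, 19, 8, 12, 31, 48]
Count of internal (non-leaf) nodes: 6


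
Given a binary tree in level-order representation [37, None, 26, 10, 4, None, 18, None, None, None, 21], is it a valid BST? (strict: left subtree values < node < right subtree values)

Level-order array: [37, None, 26, 10, 4, None, 18, None, None, None, 21]
Validate using subtree bounds (lo, hi): at each node, require lo < value < hi,
then recurse left with hi=value and right with lo=value.
Preorder trace (stopping at first violation):
  at node 37 with bounds (-inf, +inf): OK
  at node 26 with bounds (37, +inf): VIOLATION
Node 26 violates its bound: not (37 < 26 < +inf).
Result: Not a valid BST


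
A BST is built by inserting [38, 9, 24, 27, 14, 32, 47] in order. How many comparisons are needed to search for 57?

Search path for 57: 38 -> 47
Found: False
Comparisons: 2


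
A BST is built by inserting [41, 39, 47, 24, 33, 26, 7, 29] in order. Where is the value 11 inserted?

Starting tree (level order): [41, 39, 47, 24, None, None, None, 7, 33, None, None, 26, None, None, 29]
Insertion path: 41 -> 39 -> 24 -> 7
Result: insert 11 as right child of 7
Final tree (level order): [41, 39, 47, 24, None, None, None, 7, 33, None, 11, 26, None, None, None, None, 29]


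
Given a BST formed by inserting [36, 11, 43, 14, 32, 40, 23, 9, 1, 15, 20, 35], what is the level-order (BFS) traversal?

Tree insertion order: [36, 11, 43, 14, 32, 40, 23, 9, 1, 15, 20, 35]
Tree (level-order array): [36, 11, 43, 9, 14, 40, None, 1, None, None, 32, None, None, None, None, 23, 35, 15, None, None, None, None, 20]
BFS from the root, enqueuing left then right child of each popped node:
  queue [36] -> pop 36, enqueue [11, 43], visited so far: [36]
  queue [11, 43] -> pop 11, enqueue [9, 14], visited so far: [36, 11]
  queue [43, 9, 14] -> pop 43, enqueue [40], visited so far: [36, 11, 43]
  queue [9, 14, 40] -> pop 9, enqueue [1], visited so far: [36, 11, 43, 9]
  queue [14, 40, 1] -> pop 14, enqueue [32], visited so far: [36, 11, 43, 9, 14]
  queue [40, 1, 32] -> pop 40, enqueue [none], visited so far: [36, 11, 43, 9, 14, 40]
  queue [1, 32] -> pop 1, enqueue [none], visited so far: [36, 11, 43, 9, 14, 40, 1]
  queue [32] -> pop 32, enqueue [23, 35], visited so far: [36, 11, 43, 9, 14, 40, 1, 32]
  queue [23, 35] -> pop 23, enqueue [15], visited so far: [36, 11, 43, 9, 14, 40, 1, 32, 23]
  queue [35, 15] -> pop 35, enqueue [none], visited so far: [36, 11, 43, 9, 14, 40, 1, 32, 23, 35]
  queue [15] -> pop 15, enqueue [20], visited so far: [36, 11, 43, 9, 14, 40, 1, 32, 23, 35, 15]
  queue [20] -> pop 20, enqueue [none], visited so far: [36, 11, 43, 9, 14, 40, 1, 32, 23, 35, 15, 20]
Result: [36, 11, 43, 9, 14, 40, 1, 32, 23, 35, 15, 20]


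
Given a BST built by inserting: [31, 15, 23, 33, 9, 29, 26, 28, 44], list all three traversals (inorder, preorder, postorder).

Tree insertion order: [31, 15, 23, 33, 9, 29, 26, 28, 44]
Tree (level-order array): [31, 15, 33, 9, 23, None, 44, None, None, None, 29, None, None, 26, None, None, 28]
Inorder (L, root, R): [9, 15, 23, 26, 28, 29, 31, 33, 44]
Preorder (root, L, R): [31, 15, 9, 23, 29, 26, 28, 33, 44]
Postorder (L, R, root): [9, 28, 26, 29, 23, 15, 44, 33, 31]


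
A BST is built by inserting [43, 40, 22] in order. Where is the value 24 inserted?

Starting tree (level order): [43, 40, None, 22]
Insertion path: 43 -> 40 -> 22
Result: insert 24 as right child of 22
Final tree (level order): [43, 40, None, 22, None, None, 24]


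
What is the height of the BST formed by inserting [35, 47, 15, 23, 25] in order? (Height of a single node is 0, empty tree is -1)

Insertion order: [35, 47, 15, 23, 25]
Tree (level-order array): [35, 15, 47, None, 23, None, None, None, 25]
Compute height bottom-up (empty subtree = -1):
  height(25) = 1 + max(-1, -1) = 0
  height(23) = 1 + max(-1, 0) = 1
  height(15) = 1 + max(-1, 1) = 2
  height(47) = 1 + max(-1, -1) = 0
  height(35) = 1 + max(2, 0) = 3
Height = 3


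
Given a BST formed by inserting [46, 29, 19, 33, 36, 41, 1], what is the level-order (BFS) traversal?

Tree insertion order: [46, 29, 19, 33, 36, 41, 1]
Tree (level-order array): [46, 29, None, 19, 33, 1, None, None, 36, None, None, None, 41]
BFS from the root, enqueuing left then right child of each popped node:
  queue [46] -> pop 46, enqueue [29], visited so far: [46]
  queue [29] -> pop 29, enqueue [19, 33], visited so far: [46, 29]
  queue [19, 33] -> pop 19, enqueue [1], visited so far: [46, 29, 19]
  queue [33, 1] -> pop 33, enqueue [36], visited so far: [46, 29, 19, 33]
  queue [1, 36] -> pop 1, enqueue [none], visited so far: [46, 29, 19, 33, 1]
  queue [36] -> pop 36, enqueue [41], visited so far: [46, 29, 19, 33, 1, 36]
  queue [41] -> pop 41, enqueue [none], visited so far: [46, 29, 19, 33, 1, 36, 41]
Result: [46, 29, 19, 33, 1, 36, 41]


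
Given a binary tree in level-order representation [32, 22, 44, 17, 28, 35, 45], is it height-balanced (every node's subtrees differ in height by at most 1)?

Tree (level-order array): [32, 22, 44, 17, 28, 35, 45]
Definition: a tree is height-balanced if, at every node, |h(left) - h(right)| <= 1 (empty subtree has height -1).
Bottom-up per-node check:
  node 17: h_left=-1, h_right=-1, diff=0 [OK], height=0
  node 28: h_left=-1, h_right=-1, diff=0 [OK], height=0
  node 22: h_left=0, h_right=0, diff=0 [OK], height=1
  node 35: h_left=-1, h_right=-1, diff=0 [OK], height=0
  node 45: h_left=-1, h_right=-1, diff=0 [OK], height=0
  node 44: h_left=0, h_right=0, diff=0 [OK], height=1
  node 32: h_left=1, h_right=1, diff=0 [OK], height=2
All nodes satisfy the balance condition.
Result: Balanced


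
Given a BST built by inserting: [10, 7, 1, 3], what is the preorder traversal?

Tree insertion order: [10, 7, 1, 3]
Tree (level-order array): [10, 7, None, 1, None, None, 3]
Preorder traversal: [10, 7, 1, 3]


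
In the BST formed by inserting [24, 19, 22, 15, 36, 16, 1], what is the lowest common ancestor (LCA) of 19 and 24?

Tree insertion order: [24, 19, 22, 15, 36, 16, 1]
Tree (level-order array): [24, 19, 36, 15, 22, None, None, 1, 16]
In a BST, the LCA of p=19, q=24 is the first node v on the
root-to-leaf path with p <= v <= q (go left if both < v, right if both > v).
Walk from root:
  at 24: 19 <= 24 <= 24, this is the LCA
LCA = 24


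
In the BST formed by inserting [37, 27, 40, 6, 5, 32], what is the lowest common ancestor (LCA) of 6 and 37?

Tree insertion order: [37, 27, 40, 6, 5, 32]
Tree (level-order array): [37, 27, 40, 6, 32, None, None, 5]
In a BST, the LCA of p=6, q=37 is the first node v on the
root-to-leaf path with p <= v <= q (go left if both < v, right if both > v).
Walk from root:
  at 37: 6 <= 37 <= 37, this is the LCA
LCA = 37


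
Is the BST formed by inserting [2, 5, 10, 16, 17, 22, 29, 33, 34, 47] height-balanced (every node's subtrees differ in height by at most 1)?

Tree (level-order array): [2, None, 5, None, 10, None, 16, None, 17, None, 22, None, 29, None, 33, None, 34, None, 47]
Definition: a tree is height-balanced if, at every node, |h(left) - h(right)| <= 1 (empty subtree has height -1).
Bottom-up per-node check:
  node 47: h_left=-1, h_right=-1, diff=0 [OK], height=0
  node 34: h_left=-1, h_right=0, diff=1 [OK], height=1
  node 33: h_left=-1, h_right=1, diff=2 [FAIL (|-1-1|=2 > 1)], height=2
  node 29: h_left=-1, h_right=2, diff=3 [FAIL (|-1-2|=3 > 1)], height=3
  node 22: h_left=-1, h_right=3, diff=4 [FAIL (|-1-3|=4 > 1)], height=4
  node 17: h_left=-1, h_right=4, diff=5 [FAIL (|-1-4|=5 > 1)], height=5
  node 16: h_left=-1, h_right=5, diff=6 [FAIL (|-1-5|=6 > 1)], height=6
  node 10: h_left=-1, h_right=6, diff=7 [FAIL (|-1-6|=7 > 1)], height=7
  node 5: h_left=-1, h_right=7, diff=8 [FAIL (|-1-7|=8 > 1)], height=8
  node 2: h_left=-1, h_right=8, diff=9 [FAIL (|-1-8|=9 > 1)], height=9
Node 33 violates the condition: |-1 - 1| = 2 > 1.
Result: Not balanced


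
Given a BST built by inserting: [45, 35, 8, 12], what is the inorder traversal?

Tree insertion order: [45, 35, 8, 12]
Tree (level-order array): [45, 35, None, 8, None, None, 12]
Inorder traversal: [8, 12, 35, 45]


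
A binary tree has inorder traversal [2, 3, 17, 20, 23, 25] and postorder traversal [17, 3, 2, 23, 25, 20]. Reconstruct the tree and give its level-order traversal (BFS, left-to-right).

Inorder:   [2, 3, 17, 20, 23, 25]
Postorder: [17, 3, 2, 23, 25, 20]
Algorithm: postorder visits root last, so walk postorder right-to-left;
each value is the root of the current inorder slice — split it at that
value, recurse on the right subtree first, then the left.
Recursive splits:
  root=20; inorder splits into left=[2, 3, 17], right=[23, 25]
  root=25; inorder splits into left=[23], right=[]
  root=23; inorder splits into left=[], right=[]
  root=2; inorder splits into left=[], right=[3, 17]
  root=3; inorder splits into left=[], right=[17]
  root=17; inorder splits into left=[], right=[]
Reconstructed level-order: [20, 2, 25, 3, 23, 17]


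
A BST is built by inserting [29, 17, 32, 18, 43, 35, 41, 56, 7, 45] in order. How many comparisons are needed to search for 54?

Search path for 54: 29 -> 32 -> 43 -> 56 -> 45
Found: False
Comparisons: 5


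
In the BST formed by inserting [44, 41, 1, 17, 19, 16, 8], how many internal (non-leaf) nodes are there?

Tree built from: [44, 41, 1, 17, 19, 16, 8]
Tree (level-order array): [44, 41, None, 1, None, None, 17, 16, 19, 8]
Rule: An internal node has at least one child.
Per-node child counts:
  node 44: 1 child(ren)
  node 41: 1 child(ren)
  node 1: 1 child(ren)
  node 17: 2 child(ren)
  node 16: 1 child(ren)
  node 8: 0 child(ren)
  node 19: 0 child(ren)
Matching nodes: [44, 41, 1, 17, 16]
Count of internal (non-leaf) nodes: 5


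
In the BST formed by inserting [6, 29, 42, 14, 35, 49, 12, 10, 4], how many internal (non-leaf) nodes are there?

Tree built from: [6, 29, 42, 14, 35, 49, 12, 10, 4]
Tree (level-order array): [6, 4, 29, None, None, 14, 42, 12, None, 35, 49, 10]
Rule: An internal node has at least one child.
Per-node child counts:
  node 6: 2 child(ren)
  node 4: 0 child(ren)
  node 29: 2 child(ren)
  node 14: 1 child(ren)
  node 12: 1 child(ren)
  node 10: 0 child(ren)
  node 42: 2 child(ren)
  node 35: 0 child(ren)
  node 49: 0 child(ren)
Matching nodes: [6, 29, 14, 12, 42]
Count of internal (non-leaf) nodes: 5


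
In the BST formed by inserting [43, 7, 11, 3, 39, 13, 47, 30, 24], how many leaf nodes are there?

Tree built from: [43, 7, 11, 3, 39, 13, 47, 30, 24]
Tree (level-order array): [43, 7, 47, 3, 11, None, None, None, None, None, 39, 13, None, None, 30, 24]
Rule: A leaf has 0 children.
Per-node child counts:
  node 43: 2 child(ren)
  node 7: 2 child(ren)
  node 3: 0 child(ren)
  node 11: 1 child(ren)
  node 39: 1 child(ren)
  node 13: 1 child(ren)
  node 30: 1 child(ren)
  node 24: 0 child(ren)
  node 47: 0 child(ren)
Matching nodes: [3, 24, 47]
Count of leaf nodes: 3


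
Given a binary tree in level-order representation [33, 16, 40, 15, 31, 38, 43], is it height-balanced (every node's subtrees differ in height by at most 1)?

Tree (level-order array): [33, 16, 40, 15, 31, 38, 43]
Definition: a tree is height-balanced if, at every node, |h(left) - h(right)| <= 1 (empty subtree has height -1).
Bottom-up per-node check:
  node 15: h_left=-1, h_right=-1, diff=0 [OK], height=0
  node 31: h_left=-1, h_right=-1, diff=0 [OK], height=0
  node 16: h_left=0, h_right=0, diff=0 [OK], height=1
  node 38: h_left=-1, h_right=-1, diff=0 [OK], height=0
  node 43: h_left=-1, h_right=-1, diff=0 [OK], height=0
  node 40: h_left=0, h_right=0, diff=0 [OK], height=1
  node 33: h_left=1, h_right=1, diff=0 [OK], height=2
All nodes satisfy the balance condition.
Result: Balanced


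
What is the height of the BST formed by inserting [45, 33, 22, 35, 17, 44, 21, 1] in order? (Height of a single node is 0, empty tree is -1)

Insertion order: [45, 33, 22, 35, 17, 44, 21, 1]
Tree (level-order array): [45, 33, None, 22, 35, 17, None, None, 44, 1, 21]
Compute height bottom-up (empty subtree = -1):
  height(1) = 1 + max(-1, -1) = 0
  height(21) = 1 + max(-1, -1) = 0
  height(17) = 1 + max(0, 0) = 1
  height(22) = 1 + max(1, -1) = 2
  height(44) = 1 + max(-1, -1) = 0
  height(35) = 1 + max(-1, 0) = 1
  height(33) = 1 + max(2, 1) = 3
  height(45) = 1 + max(3, -1) = 4
Height = 4


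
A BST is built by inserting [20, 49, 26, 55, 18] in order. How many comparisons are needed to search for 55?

Search path for 55: 20 -> 49 -> 55
Found: True
Comparisons: 3


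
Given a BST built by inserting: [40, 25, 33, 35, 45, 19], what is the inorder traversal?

Tree insertion order: [40, 25, 33, 35, 45, 19]
Tree (level-order array): [40, 25, 45, 19, 33, None, None, None, None, None, 35]
Inorder traversal: [19, 25, 33, 35, 40, 45]


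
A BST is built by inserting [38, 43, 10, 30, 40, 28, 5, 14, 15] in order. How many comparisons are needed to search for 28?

Search path for 28: 38 -> 10 -> 30 -> 28
Found: True
Comparisons: 4


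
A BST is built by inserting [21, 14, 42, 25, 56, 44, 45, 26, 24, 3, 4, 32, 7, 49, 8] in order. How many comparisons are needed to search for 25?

Search path for 25: 21 -> 42 -> 25
Found: True
Comparisons: 3


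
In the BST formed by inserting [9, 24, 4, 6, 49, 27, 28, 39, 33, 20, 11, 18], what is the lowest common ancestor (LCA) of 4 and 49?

Tree insertion order: [9, 24, 4, 6, 49, 27, 28, 39, 33, 20, 11, 18]
Tree (level-order array): [9, 4, 24, None, 6, 20, 49, None, None, 11, None, 27, None, None, 18, None, 28, None, None, None, 39, 33]
In a BST, the LCA of p=4, q=49 is the first node v on the
root-to-leaf path with p <= v <= q (go left if both < v, right if both > v).
Walk from root:
  at 9: 4 <= 9 <= 49, this is the LCA
LCA = 9


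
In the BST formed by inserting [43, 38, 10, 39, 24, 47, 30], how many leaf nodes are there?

Tree built from: [43, 38, 10, 39, 24, 47, 30]
Tree (level-order array): [43, 38, 47, 10, 39, None, None, None, 24, None, None, None, 30]
Rule: A leaf has 0 children.
Per-node child counts:
  node 43: 2 child(ren)
  node 38: 2 child(ren)
  node 10: 1 child(ren)
  node 24: 1 child(ren)
  node 30: 0 child(ren)
  node 39: 0 child(ren)
  node 47: 0 child(ren)
Matching nodes: [30, 39, 47]
Count of leaf nodes: 3


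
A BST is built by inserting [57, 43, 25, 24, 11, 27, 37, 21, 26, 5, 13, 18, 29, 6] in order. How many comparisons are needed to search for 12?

Search path for 12: 57 -> 43 -> 25 -> 24 -> 11 -> 21 -> 13
Found: False
Comparisons: 7


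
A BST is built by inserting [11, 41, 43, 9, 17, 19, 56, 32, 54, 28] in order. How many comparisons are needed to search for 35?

Search path for 35: 11 -> 41 -> 17 -> 19 -> 32
Found: False
Comparisons: 5


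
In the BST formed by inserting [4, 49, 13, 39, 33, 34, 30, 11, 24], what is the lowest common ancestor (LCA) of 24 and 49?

Tree insertion order: [4, 49, 13, 39, 33, 34, 30, 11, 24]
Tree (level-order array): [4, None, 49, 13, None, 11, 39, None, None, 33, None, 30, 34, 24]
In a BST, the LCA of p=24, q=49 is the first node v on the
root-to-leaf path with p <= v <= q (go left if both < v, right if both > v).
Walk from root:
  at 4: both 24 and 49 > 4, go right
  at 49: 24 <= 49 <= 49, this is the LCA
LCA = 49


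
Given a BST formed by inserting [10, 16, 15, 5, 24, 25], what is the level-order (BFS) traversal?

Tree insertion order: [10, 16, 15, 5, 24, 25]
Tree (level-order array): [10, 5, 16, None, None, 15, 24, None, None, None, 25]
BFS from the root, enqueuing left then right child of each popped node:
  queue [10] -> pop 10, enqueue [5, 16], visited so far: [10]
  queue [5, 16] -> pop 5, enqueue [none], visited so far: [10, 5]
  queue [16] -> pop 16, enqueue [15, 24], visited so far: [10, 5, 16]
  queue [15, 24] -> pop 15, enqueue [none], visited so far: [10, 5, 16, 15]
  queue [24] -> pop 24, enqueue [25], visited so far: [10, 5, 16, 15, 24]
  queue [25] -> pop 25, enqueue [none], visited so far: [10, 5, 16, 15, 24, 25]
Result: [10, 5, 16, 15, 24, 25]


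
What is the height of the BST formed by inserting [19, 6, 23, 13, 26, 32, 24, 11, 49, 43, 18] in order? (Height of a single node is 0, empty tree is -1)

Insertion order: [19, 6, 23, 13, 26, 32, 24, 11, 49, 43, 18]
Tree (level-order array): [19, 6, 23, None, 13, None, 26, 11, 18, 24, 32, None, None, None, None, None, None, None, 49, 43]
Compute height bottom-up (empty subtree = -1):
  height(11) = 1 + max(-1, -1) = 0
  height(18) = 1 + max(-1, -1) = 0
  height(13) = 1 + max(0, 0) = 1
  height(6) = 1 + max(-1, 1) = 2
  height(24) = 1 + max(-1, -1) = 0
  height(43) = 1 + max(-1, -1) = 0
  height(49) = 1 + max(0, -1) = 1
  height(32) = 1 + max(-1, 1) = 2
  height(26) = 1 + max(0, 2) = 3
  height(23) = 1 + max(-1, 3) = 4
  height(19) = 1 + max(2, 4) = 5
Height = 5


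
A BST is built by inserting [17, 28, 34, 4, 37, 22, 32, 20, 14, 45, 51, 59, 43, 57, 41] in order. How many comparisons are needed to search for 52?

Search path for 52: 17 -> 28 -> 34 -> 37 -> 45 -> 51 -> 59 -> 57
Found: False
Comparisons: 8


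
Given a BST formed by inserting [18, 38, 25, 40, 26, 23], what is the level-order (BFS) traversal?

Tree insertion order: [18, 38, 25, 40, 26, 23]
Tree (level-order array): [18, None, 38, 25, 40, 23, 26]
BFS from the root, enqueuing left then right child of each popped node:
  queue [18] -> pop 18, enqueue [38], visited so far: [18]
  queue [38] -> pop 38, enqueue [25, 40], visited so far: [18, 38]
  queue [25, 40] -> pop 25, enqueue [23, 26], visited so far: [18, 38, 25]
  queue [40, 23, 26] -> pop 40, enqueue [none], visited so far: [18, 38, 25, 40]
  queue [23, 26] -> pop 23, enqueue [none], visited so far: [18, 38, 25, 40, 23]
  queue [26] -> pop 26, enqueue [none], visited so far: [18, 38, 25, 40, 23, 26]
Result: [18, 38, 25, 40, 23, 26]


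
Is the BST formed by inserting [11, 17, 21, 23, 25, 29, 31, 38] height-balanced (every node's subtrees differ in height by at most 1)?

Tree (level-order array): [11, None, 17, None, 21, None, 23, None, 25, None, 29, None, 31, None, 38]
Definition: a tree is height-balanced if, at every node, |h(left) - h(right)| <= 1 (empty subtree has height -1).
Bottom-up per-node check:
  node 38: h_left=-1, h_right=-1, diff=0 [OK], height=0
  node 31: h_left=-1, h_right=0, diff=1 [OK], height=1
  node 29: h_left=-1, h_right=1, diff=2 [FAIL (|-1-1|=2 > 1)], height=2
  node 25: h_left=-1, h_right=2, diff=3 [FAIL (|-1-2|=3 > 1)], height=3
  node 23: h_left=-1, h_right=3, diff=4 [FAIL (|-1-3|=4 > 1)], height=4
  node 21: h_left=-1, h_right=4, diff=5 [FAIL (|-1-4|=5 > 1)], height=5
  node 17: h_left=-1, h_right=5, diff=6 [FAIL (|-1-5|=6 > 1)], height=6
  node 11: h_left=-1, h_right=6, diff=7 [FAIL (|-1-6|=7 > 1)], height=7
Node 29 violates the condition: |-1 - 1| = 2 > 1.
Result: Not balanced


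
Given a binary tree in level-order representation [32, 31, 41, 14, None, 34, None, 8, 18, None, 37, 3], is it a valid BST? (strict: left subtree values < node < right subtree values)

Level-order array: [32, 31, 41, 14, None, 34, None, 8, 18, None, 37, 3]
Validate using subtree bounds (lo, hi): at each node, require lo < value < hi,
then recurse left with hi=value and right with lo=value.
Preorder trace (stopping at first violation):
  at node 32 with bounds (-inf, +inf): OK
  at node 31 with bounds (-inf, 32): OK
  at node 14 with bounds (-inf, 31): OK
  at node 8 with bounds (-inf, 14): OK
  at node 3 with bounds (-inf, 8): OK
  at node 18 with bounds (14, 31): OK
  at node 41 with bounds (32, +inf): OK
  at node 34 with bounds (32, 41): OK
  at node 37 with bounds (34, 41): OK
No violation found at any node.
Result: Valid BST


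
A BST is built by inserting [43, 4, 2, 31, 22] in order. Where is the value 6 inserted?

Starting tree (level order): [43, 4, None, 2, 31, None, None, 22]
Insertion path: 43 -> 4 -> 31 -> 22
Result: insert 6 as left child of 22
Final tree (level order): [43, 4, None, 2, 31, None, None, 22, None, 6]


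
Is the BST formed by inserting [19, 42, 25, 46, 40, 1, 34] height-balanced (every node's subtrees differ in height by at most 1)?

Tree (level-order array): [19, 1, 42, None, None, 25, 46, None, 40, None, None, 34]
Definition: a tree is height-balanced if, at every node, |h(left) - h(right)| <= 1 (empty subtree has height -1).
Bottom-up per-node check:
  node 1: h_left=-1, h_right=-1, diff=0 [OK], height=0
  node 34: h_left=-1, h_right=-1, diff=0 [OK], height=0
  node 40: h_left=0, h_right=-1, diff=1 [OK], height=1
  node 25: h_left=-1, h_right=1, diff=2 [FAIL (|-1-1|=2 > 1)], height=2
  node 46: h_left=-1, h_right=-1, diff=0 [OK], height=0
  node 42: h_left=2, h_right=0, diff=2 [FAIL (|2-0|=2 > 1)], height=3
  node 19: h_left=0, h_right=3, diff=3 [FAIL (|0-3|=3 > 1)], height=4
Node 25 violates the condition: |-1 - 1| = 2 > 1.
Result: Not balanced


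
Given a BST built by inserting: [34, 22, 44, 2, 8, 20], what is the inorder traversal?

Tree insertion order: [34, 22, 44, 2, 8, 20]
Tree (level-order array): [34, 22, 44, 2, None, None, None, None, 8, None, 20]
Inorder traversal: [2, 8, 20, 22, 34, 44]


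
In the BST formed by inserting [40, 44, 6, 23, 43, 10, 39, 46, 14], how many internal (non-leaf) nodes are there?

Tree built from: [40, 44, 6, 23, 43, 10, 39, 46, 14]
Tree (level-order array): [40, 6, 44, None, 23, 43, 46, 10, 39, None, None, None, None, None, 14]
Rule: An internal node has at least one child.
Per-node child counts:
  node 40: 2 child(ren)
  node 6: 1 child(ren)
  node 23: 2 child(ren)
  node 10: 1 child(ren)
  node 14: 0 child(ren)
  node 39: 0 child(ren)
  node 44: 2 child(ren)
  node 43: 0 child(ren)
  node 46: 0 child(ren)
Matching nodes: [40, 6, 23, 10, 44]
Count of internal (non-leaf) nodes: 5


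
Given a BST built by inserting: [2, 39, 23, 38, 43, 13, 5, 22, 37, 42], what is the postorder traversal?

Tree insertion order: [2, 39, 23, 38, 43, 13, 5, 22, 37, 42]
Tree (level-order array): [2, None, 39, 23, 43, 13, 38, 42, None, 5, 22, 37]
Postorder traversal: [5, 22, 13, 37, 38, 23, 42, 43, 39, 2]


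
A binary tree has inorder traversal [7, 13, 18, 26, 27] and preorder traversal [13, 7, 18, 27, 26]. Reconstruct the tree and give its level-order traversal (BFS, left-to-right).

Inorder:  [7, 13, 18, 26, 27]
Preorder: [13, 7, 18, 27, 26]
Algorithm: preorder visits root first, so consume preorder in order;
for each root, split the current inorder slice at that value into
left-subtree inorder and right-subtree inorder, then recurse.
Recursive splits:
  root=13; inorder splits into left=[7], right=[18, 26, 27]
  root=7; inorder splits into left=[], right=[]
  root=18; inorder splits into left=[], right=[26, 27]
  root=27; inorder splits into left=[26], right=[]
  root=26; inorder splits into left=[], right=[]
Reconstructed level-order: [13, 7, 18, 27, 26]


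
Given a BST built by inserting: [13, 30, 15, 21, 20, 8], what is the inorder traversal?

Tree insertion order: [13, 30, 15, 21, 20, 8]
Tree (level-order array): [13, 8, 30, None, None, 15, None, None, 21, 20]
Inorder traversal: [8, 13, 15, 20, 21, 30]


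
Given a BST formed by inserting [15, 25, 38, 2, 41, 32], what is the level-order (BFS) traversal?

Tree insertion order: [15, 25, 38, 2, 41, 32]
Tree (level-order array): [15, 2, 25, None, None, None, 38, 32, 41]
BFS from the root, enqueuing left then right child of each popped node:
  queue [15] -> pop 15, enqueue [2, 25], visited so far: [15]
  queue [2, 25] -> pop 2, enqueue [none], visited so far: [15, 2]
  queue [25] -> pop 25, enqueue [38], visited so far: [15, 2, 25]
  queue [38] -> pop 38, enqueue [32, 41], visited so far: [15, 2, 25, 38]
  queue [32, 41] -> pop 32, enqueue [none], visited so far: [15, 2, 25, 38, 32]
  queue [41] -> pop 41, enqueue [none], visited so far: [15, 2, 25, 38, 32, 41]
Result: [15, 2, 25, 38, 32, 41]


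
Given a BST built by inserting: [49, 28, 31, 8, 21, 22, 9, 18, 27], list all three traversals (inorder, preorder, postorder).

Tree insertion order: [49, 28, 31, 8, 21, 22, 9, 18, 27]
Tree (level-order array): [49, 28, None, 8, 31, None, 21, None, None, 9, 22, None, 18, None, 27]
Inorder (L, root, R): [8, 9, 18, 21, 22, 27, 28, 31, 49]
Preorder (root, L, R): [49, 28, 8, 21, 9, 18, 22, 27, 31]
Postorder (L, R, root): [18, 9, 27, 22, 21, 8, 31, 28, 49]


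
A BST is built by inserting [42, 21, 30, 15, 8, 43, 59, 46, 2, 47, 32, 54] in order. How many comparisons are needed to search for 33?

Search path for 33: 42 -> 21 -> 30 -> 32
Found: False
Comparisons: 4


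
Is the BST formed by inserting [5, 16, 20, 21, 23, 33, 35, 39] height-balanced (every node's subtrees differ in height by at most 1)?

Tree (level-order array): [5, None, 16, None, 20, None, 21, None, 23, None, 33, None, 35, None, 39]
Definition: a tree is height-balanced if, at every node, |h(left) - h(right)| <= 1 (empty subtree has height -1).
Bottom-up per-node check:
  node 39: h_left=-1, h_right=-1, diff=0 [OK], height=0
  node 35: h_left=-1, h_right=0, diff=1 [OK], height=1
  node 33: h_left=-1, h_right=1, diff=2 [FAIL (|-1-1|=2 > 1)], height=2
  node 23: h_left=-1, h_right=2, diff=3 [FAIL (|-1-2|=3 > 1)], height=3
  node 21: h_left=-1, h_right=3, diff=4 [FAIL (|-1-3|=4 > 1)], height=4
  node 20: h_left=-1, h_right=4, diff=5 [FAIL (|-1-4|=5 > 1)], height=5
  node 16: h_left=-1, h_right=5, diff=6 [FAIL (|-1-5|=6 > 1)], height=6
  node 5: h_left=-1, h_right=6, diff=7 [FAIL (|-1-6|=7 > 1)], height=7
Node 33 violates the condition: |-1 - 1| = 2 > 1.
Result: Not balanced


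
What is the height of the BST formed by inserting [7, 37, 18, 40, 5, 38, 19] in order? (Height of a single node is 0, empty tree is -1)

Insertion order: [7, 37, 18, 40, 5, 38, 19]
Tree (level-order array): [7, 5, 37, None, None, 18, 40, None, 19, 38]
Compute height bottom-up (empty subtree = -1):
  height(5) = 1 + max(-1, -1) = 0
  height(19) = 1 + max(-1, -1) = 0
  height(18) = 1 + max(-1, 0) = 1
  height(38) = 1 + max(-1, -1) = 0
  height(40) = 1 + max(0, -1) = 1
  height(37) = 1 + max(1, 1) = 2
  height(7) = 1 + max(0, 2) = 3
Height = 3


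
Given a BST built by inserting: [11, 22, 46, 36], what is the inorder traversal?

Tree insertion order: [11, 22, 46, 36]
Tree (level-order array): [11, None, 22, None, 46, 36]
Inorder traversal: [11, 22, 36, 46]


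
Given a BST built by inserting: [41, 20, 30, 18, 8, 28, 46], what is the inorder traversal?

Tree insertion order: [41, 20, 30, 18, 8, 28, 46]
Tree (level-order array): [41, 20, 46, 18, 30, None, None, 8, None, 28]
Inorder traversal: [8, 18, 20, 28, 30, 41, 46]


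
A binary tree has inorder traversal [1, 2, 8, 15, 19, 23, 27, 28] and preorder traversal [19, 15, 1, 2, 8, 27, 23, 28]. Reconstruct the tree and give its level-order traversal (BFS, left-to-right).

Inorder:  [1, 2, 8, 15, 19, 23, 27, 28]
Preorder: [19, 15, 1, 2, 8, 27, 23, 28]
Algorithm: preorder visits root first, so consume preorder in order;
for each root, split the current inorder slice at that value into
left-subtree inorder and right-subtree inorder, then recurse.
Recursive splits:
  root=19; inorder splits into left=[1, 2, 8, 15], right=[23, 27, 28]
  root=15; inorder splits into left=[1, 2, 8], right=[]
  root=1; inorder splits into left=[], right=[2, 8]
  root=2; inorder splits into left=[], right=[8]
  root=8; inorder splits into left=[], right=[]
  root=27; inorder splits into left=[23], right=[28]
  root=23; inorder splits into left=[], right=[]
  root=28; inorder splits into left=[], right=[]
Reconstructed level-order: [19, 15, 27, 1, 23, 28, 2, 8]


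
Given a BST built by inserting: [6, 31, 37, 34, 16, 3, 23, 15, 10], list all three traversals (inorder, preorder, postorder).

Tree insertion order: [6, 31, 37, 34, 16, 3, 23, 15, 10]
Tree (level-order array): [6, 3, 31, None, None, 16, 37, 15, 23, 34, None, 10]
Inorder (L, root, R): [3, 6, 10, 15, 16, 23, 31, 34, 37]
Preorder (root, L, R): [6, 3, 31, 16, 15, 10, 23, 37, 34]
Postorder (L, R, root): [3, 10, 15, 23, 16, 34, 37, 31, 6]


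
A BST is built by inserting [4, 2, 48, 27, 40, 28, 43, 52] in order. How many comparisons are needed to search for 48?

Search path for 48: 4 -> 48
Found: True
Comparisons: 2


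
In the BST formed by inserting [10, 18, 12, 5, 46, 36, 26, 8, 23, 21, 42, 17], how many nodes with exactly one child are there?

Tree built from: [10, 18, 12, 5, 46, 36, 26, 8, 23, 21, 42, 17]
Tree (level-order array): [10, 5, 18, None, 8, 12, 46, None, None, None, 17, 36, None, None, None, 26, 42, 23, None, None, None, 21]
Rule: These are nodes with exactly 1 non-null child.
Per-node child counts:
  node 10: 2 child(ren)
  node 5: 1 child(ren)
  node 8: 0 child(ren)
  node 18: 2 child(ren)
  node 12: 1 child(ren)
  node 17: 0 child(ren)
  node 46: 1 child(ren)
  node 36: 2 child(ren)
  node 26: 1 child(ren)
  node 23: 1 child(ren)
  node 21: 0 child(ren)
  node 42: 0 child(ren)
Matching nodes: [5, 12, 46, 26, 23]
Count of nodes with exactly one child: 5


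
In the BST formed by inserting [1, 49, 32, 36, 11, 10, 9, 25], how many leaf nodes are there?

Tree built from: [1, 49, 32, 36, 11, 10, 9, 25]
Tree (level-order array): [1, None, 49, 32, None, 11, 36, 10, 25, None, None, 9]
Rule: A leaf has 0 children.
Per-node child counts:
  node 1: 1 child(ren)
  node 49: 1 child(ren)
  node 32: 2 child(ren)
  node 11: 2 child(ren)
  node 10: 1 child(ren)
  node 9: 0 child(ren)
  node 25: 0 child(ren)
  node 36: 0 child(ren)
Matching nodes: [9, 25, 36]
Count of leaf nodes: 3


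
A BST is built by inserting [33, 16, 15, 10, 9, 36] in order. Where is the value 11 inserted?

Starting tree (level order): [33, 16, 36, 15, None, None, None, 10, None, 9]
Insertion path: 33 -> 16 -> 15 -> 10
Result: insert 11 as right child of 10
Final tree (level order): [33, 16, 36, 15, None, None, None, 10, None, 9, 11]


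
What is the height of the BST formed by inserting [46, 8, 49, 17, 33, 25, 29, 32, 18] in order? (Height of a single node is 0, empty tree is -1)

Insertion order: [46, 8, 49, 17, 33, 25, 29, 32, 18]
Tree (level-order array): [46, 8, 49, None, 17, None, None, None, 33, 25, None, 18, 29, None, None, None, 32]
Compute height bottom-up (empty subtree = -1):
  height(18) = 1 + max(-1, -1) = 0
  height(32) = 1 + max(-1, -1) = 0
  height(29) = 1 + max(-1, 0) = 1
  height(25) = 1 + max(0, 1) = 2
  height(33) = 1 + max(2, -1) = 3
  height(17) = 1 + max(-1, 3) = 4
  height(8) = 1 + max(-1, 4) = 5
  height(49) = 1 + max(-1, -1) = 0
  height(46) = 1 + max(5, 0) = 6
Height = 6


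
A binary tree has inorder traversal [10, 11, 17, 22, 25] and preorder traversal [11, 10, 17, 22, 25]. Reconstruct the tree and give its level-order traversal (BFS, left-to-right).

Inorder:  [10, 11, 17, 22, 25]
Preorder: [11, 10, 17, 22, 25]
Algorithm: preorder visits root first, so consume preorder in order;
for each root, split the current inorder slice at that value into
left-subtree inorder and right-subtree inorder, then recurse.
Recursive splits:
  root=11; inorder splits into left=[10], right=[17, 22, 25]
  root=10; inorder splits into left=[], right=[]
  root=17; inorder splits into left=[], right=[22, 25]
  root=22; inorder splits into left=[], right=[25]
  root=25; inorder splits into left=[], right=[]
Reconstructed level-order: [11, 10, 17, 22, 25]


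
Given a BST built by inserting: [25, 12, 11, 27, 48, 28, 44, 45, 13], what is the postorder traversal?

Tree insertion order: [25, 12, 11, 27, 48, 28, 44, 45, 13]
Tree (level-order array): [25, 12, 27, 11, 13, None, 48, None, None, None, None, 28, None, None, 44, None, 45]
Postorder traversal: [11, 13, 12, 45, 44, 28, 48, 27, 25]


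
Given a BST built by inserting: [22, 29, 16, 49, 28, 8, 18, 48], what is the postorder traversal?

Tree insertion order: [22, 29, 16, 49, 28, 8, 18, 48]
Tree (level-order array): [22, 16, 29, 8, 18, 28, 49, None, None, None, None, None, None, 48]
Postorder traversal: [8, 18, 16, 28, 48, 49, 29, 22]


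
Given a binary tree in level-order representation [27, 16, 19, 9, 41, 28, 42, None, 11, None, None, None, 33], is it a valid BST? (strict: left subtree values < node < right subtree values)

Level-order array: [27, 16, 19, 9, 41, 28, 42, None, 11, None, None, None, 33]
Validate using subtree bounds (lo, hi): at each node, require lo < value < hi,
then recurse left with hi=value and right with lo=value.
Preorder trace (stopping at first violation):
  at node 27 with bounds (-inf, +inf): OK
  at node 16 with bounds (-inf, 27): OK
  at node 9 with bounds (-inf, 16): OK
  at node 11 with bounds (9, 16): OK
  at node 41 with bounds (16, 27): VIOLATION
Node 41 violates its bound: not (16 < 41 < 27).
Result: Not a valid BST


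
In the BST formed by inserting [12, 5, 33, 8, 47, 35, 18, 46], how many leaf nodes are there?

Tree built from: [12, 5, 33, 8, 47, 35, 18, 46]
Tree (level-order array): [12, 5, 33, None, 8, 18, 47, None, None, None, None, 35, None, None, 46]
Rule: A leaf has 0 children.
Per-node child counts:
  node 12: 2 child(ren)
  node 5: 1 child(ren)
  node 8: 0 child(ren)
  node 33: 2 child(ren)
  node 18: 0 child(ren)
  node 47: 1 child(ren)
  node 35: 1 child(ren)
  node 46: 0 child(ren)
Matching nodes: [8, 18, 46]
Count of leaf nodes: 3


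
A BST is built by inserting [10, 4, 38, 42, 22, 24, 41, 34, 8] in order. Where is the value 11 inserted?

Starting tree (level order): [10, 4, 38, None, 8, 22, 42, None, None, None, 24, 41, None, None, 34]
Insertion path: 10 -> 38 -> 22
Result: insert 11 as left child of 22
Final tree (level order): [10, 4, 38, None, 8, 22, 42, None, None, 11, 24, 41, None, None, None, None, 34]


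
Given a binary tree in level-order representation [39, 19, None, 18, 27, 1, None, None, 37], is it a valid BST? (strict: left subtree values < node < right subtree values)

Level-order array: [39, 19, None, 18, 27, 1, None, None, 37]
Validate using subtree bounds (lo, hi): at each node, require lo < value < hi,
then recurse left with hi=value and right with lo=value.
Preorder trace (stopping at first violation):
  at node 39 with bounds (-inf, +inf): OK
  at node 19 with bounds (-inf, 39): OK
  at node 18 with bounds (-inf, 19): OK
  at node 1 with bounds (-inf, 18): OK
  at node 27 with bounds (19, 39): OK
  at node 37 with bounds (27, 39): OK
No violation found at any node.
Result: Valid BST


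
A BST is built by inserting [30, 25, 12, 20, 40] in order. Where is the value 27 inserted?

Starting tree (level order): [30, 25, 40, 12, None, None, None, None, 20]
Insertion path: 30 -> 25
Result: insert 27 as right child of 25
Final tree (level order): [30, 25, 40, 12, 27, None, None, None, 20]


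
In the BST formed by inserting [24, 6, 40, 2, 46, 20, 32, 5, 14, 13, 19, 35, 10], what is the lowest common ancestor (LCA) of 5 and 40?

Tree insertion order: [24, 6, 40, 2, 46, 20, 32, 5, 14, 13, 19, 35, 10]
Tree (level-order array): [24, 6, 40, 2, 20, 32, 46, None, 5, 14, None, None, 35, None, None, None, None, 13, 19, None, None, 10]
In a BST, the LCA of p=5, q=40 is the first node v on the
root-to-leaf path with p <= v <= q (go left if both < v, right if both > v).
Walk from root:
  at 24: 5 <= 24 <= 40, this is the LCA
LCA = 24


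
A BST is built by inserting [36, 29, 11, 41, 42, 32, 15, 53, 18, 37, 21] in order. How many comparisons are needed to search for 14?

Search path for 14: 36 -> 29 -> 11 -> 15
Found: False
Comparisons: 4


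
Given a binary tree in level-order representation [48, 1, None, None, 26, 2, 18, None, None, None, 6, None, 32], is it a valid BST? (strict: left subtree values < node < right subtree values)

Level-order array: [48, 1, None, None, 26, 2, 18, None, None, None, 6, None, 32]
Validate using subtree bounds (lo, hi): at each node, require lo < value < hi,
then recurse left with hi=value and right with lo=value.
Preorder trace (stopping at first violation):
  at node 48 with bounds (-inf, +inf): OK
  at node 1 with bounds (-inf, 48): OK
  at node 26 with bounds (1, 48): OK
  at node 2 with bounds (1, 26): OK
  at node 18 with bounds (26, 48): VIOLATION
Node 18 violates its bound: not (26 < 18 < 48).
Result: Not a valid BST
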